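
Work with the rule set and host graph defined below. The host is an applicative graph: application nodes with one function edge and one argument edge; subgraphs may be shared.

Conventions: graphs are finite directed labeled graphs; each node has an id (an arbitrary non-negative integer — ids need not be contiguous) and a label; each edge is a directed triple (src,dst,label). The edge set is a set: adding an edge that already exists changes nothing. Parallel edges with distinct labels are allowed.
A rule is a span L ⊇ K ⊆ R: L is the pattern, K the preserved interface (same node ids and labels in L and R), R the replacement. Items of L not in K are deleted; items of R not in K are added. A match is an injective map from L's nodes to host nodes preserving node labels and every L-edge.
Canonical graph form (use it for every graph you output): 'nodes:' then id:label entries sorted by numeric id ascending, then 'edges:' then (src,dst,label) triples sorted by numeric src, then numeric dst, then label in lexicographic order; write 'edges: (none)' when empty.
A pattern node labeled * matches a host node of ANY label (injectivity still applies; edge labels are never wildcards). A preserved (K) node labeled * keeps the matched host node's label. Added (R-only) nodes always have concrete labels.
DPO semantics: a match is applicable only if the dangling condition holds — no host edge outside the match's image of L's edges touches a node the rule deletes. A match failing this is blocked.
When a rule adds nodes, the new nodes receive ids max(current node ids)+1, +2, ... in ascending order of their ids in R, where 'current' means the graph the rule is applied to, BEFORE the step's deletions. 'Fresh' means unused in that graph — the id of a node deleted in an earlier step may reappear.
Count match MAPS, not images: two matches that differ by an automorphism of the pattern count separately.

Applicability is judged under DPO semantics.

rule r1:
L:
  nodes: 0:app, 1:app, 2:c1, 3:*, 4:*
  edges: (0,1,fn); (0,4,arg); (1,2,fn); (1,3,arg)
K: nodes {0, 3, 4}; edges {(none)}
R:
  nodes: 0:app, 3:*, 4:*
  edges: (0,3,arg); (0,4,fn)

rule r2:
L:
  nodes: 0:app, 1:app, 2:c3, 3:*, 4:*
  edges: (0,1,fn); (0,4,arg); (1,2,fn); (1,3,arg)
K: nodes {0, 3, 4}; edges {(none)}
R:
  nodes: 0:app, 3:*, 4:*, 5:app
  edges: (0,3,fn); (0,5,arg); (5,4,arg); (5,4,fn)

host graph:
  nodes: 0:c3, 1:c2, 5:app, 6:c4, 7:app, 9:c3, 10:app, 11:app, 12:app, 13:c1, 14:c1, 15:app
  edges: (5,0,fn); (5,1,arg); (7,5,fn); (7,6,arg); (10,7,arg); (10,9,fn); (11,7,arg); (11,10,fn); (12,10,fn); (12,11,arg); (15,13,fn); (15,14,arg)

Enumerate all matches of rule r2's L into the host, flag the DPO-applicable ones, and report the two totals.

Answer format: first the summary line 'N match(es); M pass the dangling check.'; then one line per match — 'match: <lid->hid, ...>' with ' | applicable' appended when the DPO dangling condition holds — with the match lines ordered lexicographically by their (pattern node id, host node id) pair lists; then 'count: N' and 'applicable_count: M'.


2 match(es); 1 pass the dangling check.
match: 0->7, 1->5, 2->0, 3->1, 4->6 | applicable
match: 0->12, 1->10, 2->9, 3->7, 4->11
count: 2
applicable_count: 1


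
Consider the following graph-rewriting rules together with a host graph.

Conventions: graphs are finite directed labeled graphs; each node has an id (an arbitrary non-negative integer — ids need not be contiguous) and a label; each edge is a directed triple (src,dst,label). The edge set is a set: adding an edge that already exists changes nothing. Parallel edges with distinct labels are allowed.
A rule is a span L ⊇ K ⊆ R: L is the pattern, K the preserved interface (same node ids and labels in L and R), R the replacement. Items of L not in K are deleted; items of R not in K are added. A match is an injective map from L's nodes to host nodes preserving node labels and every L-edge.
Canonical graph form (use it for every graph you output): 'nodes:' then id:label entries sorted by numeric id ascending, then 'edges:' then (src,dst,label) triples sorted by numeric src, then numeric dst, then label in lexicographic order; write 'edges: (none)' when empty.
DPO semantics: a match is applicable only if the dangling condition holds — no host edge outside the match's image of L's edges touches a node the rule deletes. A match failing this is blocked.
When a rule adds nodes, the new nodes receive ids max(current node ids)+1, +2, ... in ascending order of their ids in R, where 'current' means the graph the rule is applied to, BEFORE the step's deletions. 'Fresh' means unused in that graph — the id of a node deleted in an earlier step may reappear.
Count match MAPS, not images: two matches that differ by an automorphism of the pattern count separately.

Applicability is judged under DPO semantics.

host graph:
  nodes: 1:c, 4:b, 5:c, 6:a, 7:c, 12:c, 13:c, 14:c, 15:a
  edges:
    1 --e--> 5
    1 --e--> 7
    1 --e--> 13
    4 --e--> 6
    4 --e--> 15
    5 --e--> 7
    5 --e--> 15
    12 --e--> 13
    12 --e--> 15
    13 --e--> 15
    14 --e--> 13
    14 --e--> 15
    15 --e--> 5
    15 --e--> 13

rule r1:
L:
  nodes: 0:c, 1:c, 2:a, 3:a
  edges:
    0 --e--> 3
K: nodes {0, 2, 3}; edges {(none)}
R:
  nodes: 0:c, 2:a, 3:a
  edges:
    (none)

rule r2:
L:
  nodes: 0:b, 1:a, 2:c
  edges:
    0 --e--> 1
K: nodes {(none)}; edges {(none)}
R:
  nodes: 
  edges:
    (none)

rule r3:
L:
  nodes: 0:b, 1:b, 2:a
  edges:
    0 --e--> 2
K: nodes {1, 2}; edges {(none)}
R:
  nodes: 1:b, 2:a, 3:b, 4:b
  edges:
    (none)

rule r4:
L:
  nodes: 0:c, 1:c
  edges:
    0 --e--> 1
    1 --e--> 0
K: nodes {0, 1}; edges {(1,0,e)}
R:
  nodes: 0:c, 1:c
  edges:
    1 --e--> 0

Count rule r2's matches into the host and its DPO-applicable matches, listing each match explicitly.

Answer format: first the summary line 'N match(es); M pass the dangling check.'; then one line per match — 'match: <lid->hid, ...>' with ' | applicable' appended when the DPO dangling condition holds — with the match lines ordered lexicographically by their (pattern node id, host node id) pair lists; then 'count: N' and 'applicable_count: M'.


12 match(es); 0 pass the dangling check.
match: 0->4, 1->6, 2->1
match: 0->4, 1->6, 2->5
match: 0->4, 1->6, 2->7
match: 0->4, 1->6, 2->12
match: 0->4, 1->6, 2->13
match: 0->4, 1->6, 2->14
match: 0->4, 1->15, 2->1
match: 0->4, 1->15, 2->5
match: 0->4, 1->15, 2->7
match: 0->4, 1->15, 2->12
match: 0->4, 1->15, 2->13
match: 0->4, 1->15, 2->14
count: 12
applicable_count: 0


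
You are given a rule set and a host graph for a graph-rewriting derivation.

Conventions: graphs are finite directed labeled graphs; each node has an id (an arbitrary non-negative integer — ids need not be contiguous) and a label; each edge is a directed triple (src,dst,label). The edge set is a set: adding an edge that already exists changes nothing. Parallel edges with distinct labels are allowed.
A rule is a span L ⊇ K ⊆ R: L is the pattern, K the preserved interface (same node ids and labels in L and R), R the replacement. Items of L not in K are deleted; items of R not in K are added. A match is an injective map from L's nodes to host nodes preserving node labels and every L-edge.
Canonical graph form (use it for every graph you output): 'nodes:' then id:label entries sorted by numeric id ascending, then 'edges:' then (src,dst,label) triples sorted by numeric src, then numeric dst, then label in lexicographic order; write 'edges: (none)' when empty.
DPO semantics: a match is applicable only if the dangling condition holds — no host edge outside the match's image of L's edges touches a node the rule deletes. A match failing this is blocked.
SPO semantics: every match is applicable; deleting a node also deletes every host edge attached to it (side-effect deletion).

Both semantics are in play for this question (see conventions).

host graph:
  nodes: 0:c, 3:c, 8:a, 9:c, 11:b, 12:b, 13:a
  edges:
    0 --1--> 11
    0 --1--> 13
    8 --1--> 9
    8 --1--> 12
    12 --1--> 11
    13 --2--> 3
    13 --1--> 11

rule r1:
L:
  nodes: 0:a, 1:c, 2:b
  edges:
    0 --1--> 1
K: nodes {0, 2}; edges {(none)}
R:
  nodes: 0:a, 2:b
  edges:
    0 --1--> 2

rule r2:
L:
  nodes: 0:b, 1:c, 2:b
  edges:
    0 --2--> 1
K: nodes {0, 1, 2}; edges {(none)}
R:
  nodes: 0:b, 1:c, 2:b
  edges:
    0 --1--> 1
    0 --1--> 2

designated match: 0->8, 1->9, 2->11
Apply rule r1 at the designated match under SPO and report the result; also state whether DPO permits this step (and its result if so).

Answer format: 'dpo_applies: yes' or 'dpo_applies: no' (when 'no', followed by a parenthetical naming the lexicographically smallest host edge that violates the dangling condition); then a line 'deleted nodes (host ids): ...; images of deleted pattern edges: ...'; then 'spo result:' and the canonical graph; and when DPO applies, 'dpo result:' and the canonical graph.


dpo_applies: yes
deleted nodes (host ids): 9; images of deleted pattern edges: (8,9,1)
spo result:
nodes: 0:c, 3:c, 8:a, 11:b, 12:b, 13:a
edges: (0,11,1); (0,13,1); (8,11,1); (8,12,1); (12,11,1); (13,3,2); (13,11,1)
dpo result:
nodes: 0:c, 3:c, 8:a, 11:b, 12:b, 13:a
edges: (0,11,1); (0,13,1); (8,11,1); (8,12,1); (12,11,1); (13,3,2); (13,11,1)


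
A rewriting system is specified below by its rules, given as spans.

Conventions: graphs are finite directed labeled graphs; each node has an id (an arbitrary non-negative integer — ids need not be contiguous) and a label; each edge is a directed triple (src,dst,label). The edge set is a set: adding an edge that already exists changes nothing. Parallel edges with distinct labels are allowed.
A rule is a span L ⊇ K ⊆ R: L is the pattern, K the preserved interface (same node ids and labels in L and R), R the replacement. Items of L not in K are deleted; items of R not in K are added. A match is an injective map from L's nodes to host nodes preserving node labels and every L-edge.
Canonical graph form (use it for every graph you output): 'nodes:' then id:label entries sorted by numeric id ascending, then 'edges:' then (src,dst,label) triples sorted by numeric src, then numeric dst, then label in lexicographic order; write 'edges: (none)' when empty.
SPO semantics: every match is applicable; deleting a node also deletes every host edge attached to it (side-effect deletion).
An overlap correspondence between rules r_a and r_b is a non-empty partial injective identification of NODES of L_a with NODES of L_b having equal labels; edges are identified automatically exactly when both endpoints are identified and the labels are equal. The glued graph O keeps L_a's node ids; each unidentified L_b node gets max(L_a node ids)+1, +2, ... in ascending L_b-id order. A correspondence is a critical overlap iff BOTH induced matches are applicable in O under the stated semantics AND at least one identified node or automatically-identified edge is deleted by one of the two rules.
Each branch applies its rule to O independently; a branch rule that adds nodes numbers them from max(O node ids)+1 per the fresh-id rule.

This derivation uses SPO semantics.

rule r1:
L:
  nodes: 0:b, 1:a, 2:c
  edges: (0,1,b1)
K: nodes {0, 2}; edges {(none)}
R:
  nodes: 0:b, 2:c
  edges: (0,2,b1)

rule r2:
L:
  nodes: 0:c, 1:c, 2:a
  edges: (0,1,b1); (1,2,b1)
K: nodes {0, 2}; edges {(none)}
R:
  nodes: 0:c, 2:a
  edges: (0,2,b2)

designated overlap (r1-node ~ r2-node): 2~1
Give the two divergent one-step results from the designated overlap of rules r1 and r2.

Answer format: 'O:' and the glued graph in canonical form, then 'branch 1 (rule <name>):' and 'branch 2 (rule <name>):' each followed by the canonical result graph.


O:
nodes: 0:b, 1:a, 2:c, 3:c, 4:a
edges: (0,1,b1); (2,4,b1); (3,2,b1)
branch 1 (rule r1):
nodes: 0:b, 2:c, 3:c, 4:a
edges: (0,2,b1); (2,4,b1); (3,2,b1)
branch 2 (rule r2):
nodes: 0:b, 1:a, 3:c, 4:a
edges: (0,1,b1); (3,4,b2)


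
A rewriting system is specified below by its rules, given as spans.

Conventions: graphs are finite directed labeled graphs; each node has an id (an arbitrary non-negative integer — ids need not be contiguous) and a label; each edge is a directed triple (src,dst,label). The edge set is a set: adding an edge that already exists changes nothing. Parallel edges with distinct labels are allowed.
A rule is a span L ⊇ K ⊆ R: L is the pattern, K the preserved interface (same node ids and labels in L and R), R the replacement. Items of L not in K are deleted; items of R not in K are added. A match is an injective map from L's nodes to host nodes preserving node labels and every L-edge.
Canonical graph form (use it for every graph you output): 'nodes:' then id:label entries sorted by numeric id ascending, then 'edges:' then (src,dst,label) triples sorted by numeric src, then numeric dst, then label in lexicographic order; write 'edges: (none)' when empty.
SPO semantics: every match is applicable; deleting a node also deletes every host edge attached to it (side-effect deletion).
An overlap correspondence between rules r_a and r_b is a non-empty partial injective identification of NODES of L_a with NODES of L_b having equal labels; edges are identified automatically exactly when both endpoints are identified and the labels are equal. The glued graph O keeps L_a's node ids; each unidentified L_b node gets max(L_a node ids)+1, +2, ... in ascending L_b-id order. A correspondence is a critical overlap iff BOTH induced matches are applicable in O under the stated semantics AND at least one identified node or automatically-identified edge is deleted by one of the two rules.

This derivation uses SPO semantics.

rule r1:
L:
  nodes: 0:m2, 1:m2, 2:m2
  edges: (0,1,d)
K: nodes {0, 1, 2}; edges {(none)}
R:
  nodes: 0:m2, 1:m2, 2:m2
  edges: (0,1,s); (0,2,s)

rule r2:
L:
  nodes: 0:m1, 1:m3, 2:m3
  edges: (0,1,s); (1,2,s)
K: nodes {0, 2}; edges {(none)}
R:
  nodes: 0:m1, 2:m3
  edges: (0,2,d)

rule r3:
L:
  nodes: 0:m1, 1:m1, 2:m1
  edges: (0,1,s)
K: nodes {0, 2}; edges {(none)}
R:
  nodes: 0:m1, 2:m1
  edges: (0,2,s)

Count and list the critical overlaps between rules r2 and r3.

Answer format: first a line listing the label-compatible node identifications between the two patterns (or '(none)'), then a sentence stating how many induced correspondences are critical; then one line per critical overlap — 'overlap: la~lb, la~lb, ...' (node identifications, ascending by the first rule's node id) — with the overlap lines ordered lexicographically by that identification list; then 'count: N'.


label-compatible node identifications between L(r2) and L(r3): 0~0, 0~1, 0~2
1 of the induced correspondences is a critical overlap of r2 and r3.
overlap: 0~1
count: 1


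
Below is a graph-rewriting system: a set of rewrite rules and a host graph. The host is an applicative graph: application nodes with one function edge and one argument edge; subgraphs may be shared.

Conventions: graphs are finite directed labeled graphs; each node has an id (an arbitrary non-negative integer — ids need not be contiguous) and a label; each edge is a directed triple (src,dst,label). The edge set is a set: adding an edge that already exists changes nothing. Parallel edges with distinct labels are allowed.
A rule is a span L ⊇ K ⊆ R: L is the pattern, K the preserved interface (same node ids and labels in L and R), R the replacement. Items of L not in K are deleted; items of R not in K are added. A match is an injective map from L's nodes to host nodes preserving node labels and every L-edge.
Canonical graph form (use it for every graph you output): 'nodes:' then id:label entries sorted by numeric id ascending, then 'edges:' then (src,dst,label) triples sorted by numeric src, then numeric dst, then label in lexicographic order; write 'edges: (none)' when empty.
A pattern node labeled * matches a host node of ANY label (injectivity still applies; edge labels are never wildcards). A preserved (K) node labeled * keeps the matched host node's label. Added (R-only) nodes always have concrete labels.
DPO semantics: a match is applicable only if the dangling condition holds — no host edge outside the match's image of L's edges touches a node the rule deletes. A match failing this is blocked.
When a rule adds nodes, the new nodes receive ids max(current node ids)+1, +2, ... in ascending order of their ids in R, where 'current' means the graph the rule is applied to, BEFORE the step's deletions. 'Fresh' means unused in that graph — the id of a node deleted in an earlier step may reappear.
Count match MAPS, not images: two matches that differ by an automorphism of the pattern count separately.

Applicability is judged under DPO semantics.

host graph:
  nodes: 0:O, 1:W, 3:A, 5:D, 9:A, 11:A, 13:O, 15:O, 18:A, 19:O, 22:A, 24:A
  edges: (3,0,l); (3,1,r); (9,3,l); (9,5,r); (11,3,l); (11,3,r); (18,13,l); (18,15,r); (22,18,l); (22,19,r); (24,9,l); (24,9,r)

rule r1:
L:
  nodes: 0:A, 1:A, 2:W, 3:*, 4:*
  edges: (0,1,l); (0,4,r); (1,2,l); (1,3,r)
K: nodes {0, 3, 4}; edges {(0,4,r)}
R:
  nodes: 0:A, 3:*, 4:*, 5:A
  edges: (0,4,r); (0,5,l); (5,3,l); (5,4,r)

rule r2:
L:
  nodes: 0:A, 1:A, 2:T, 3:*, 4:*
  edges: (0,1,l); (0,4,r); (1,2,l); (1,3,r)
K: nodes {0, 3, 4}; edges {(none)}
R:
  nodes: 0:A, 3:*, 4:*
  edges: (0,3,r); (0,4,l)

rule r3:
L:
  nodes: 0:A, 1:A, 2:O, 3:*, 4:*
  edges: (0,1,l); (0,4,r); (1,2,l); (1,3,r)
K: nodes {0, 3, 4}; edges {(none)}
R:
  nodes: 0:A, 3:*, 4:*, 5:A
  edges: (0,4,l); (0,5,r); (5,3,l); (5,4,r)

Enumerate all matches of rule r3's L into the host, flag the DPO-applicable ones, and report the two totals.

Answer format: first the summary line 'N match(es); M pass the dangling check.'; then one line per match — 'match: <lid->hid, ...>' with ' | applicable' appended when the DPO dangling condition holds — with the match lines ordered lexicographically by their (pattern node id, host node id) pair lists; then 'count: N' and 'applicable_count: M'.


2 match(es); 1 pass the dangling check.
match: 0->9, 1->3, 2->0, 3->1, 4->5
match: 0->22, 1->18, 2->13, 3->15, 4->19 | applicable
count: 2
applicable_count: 1


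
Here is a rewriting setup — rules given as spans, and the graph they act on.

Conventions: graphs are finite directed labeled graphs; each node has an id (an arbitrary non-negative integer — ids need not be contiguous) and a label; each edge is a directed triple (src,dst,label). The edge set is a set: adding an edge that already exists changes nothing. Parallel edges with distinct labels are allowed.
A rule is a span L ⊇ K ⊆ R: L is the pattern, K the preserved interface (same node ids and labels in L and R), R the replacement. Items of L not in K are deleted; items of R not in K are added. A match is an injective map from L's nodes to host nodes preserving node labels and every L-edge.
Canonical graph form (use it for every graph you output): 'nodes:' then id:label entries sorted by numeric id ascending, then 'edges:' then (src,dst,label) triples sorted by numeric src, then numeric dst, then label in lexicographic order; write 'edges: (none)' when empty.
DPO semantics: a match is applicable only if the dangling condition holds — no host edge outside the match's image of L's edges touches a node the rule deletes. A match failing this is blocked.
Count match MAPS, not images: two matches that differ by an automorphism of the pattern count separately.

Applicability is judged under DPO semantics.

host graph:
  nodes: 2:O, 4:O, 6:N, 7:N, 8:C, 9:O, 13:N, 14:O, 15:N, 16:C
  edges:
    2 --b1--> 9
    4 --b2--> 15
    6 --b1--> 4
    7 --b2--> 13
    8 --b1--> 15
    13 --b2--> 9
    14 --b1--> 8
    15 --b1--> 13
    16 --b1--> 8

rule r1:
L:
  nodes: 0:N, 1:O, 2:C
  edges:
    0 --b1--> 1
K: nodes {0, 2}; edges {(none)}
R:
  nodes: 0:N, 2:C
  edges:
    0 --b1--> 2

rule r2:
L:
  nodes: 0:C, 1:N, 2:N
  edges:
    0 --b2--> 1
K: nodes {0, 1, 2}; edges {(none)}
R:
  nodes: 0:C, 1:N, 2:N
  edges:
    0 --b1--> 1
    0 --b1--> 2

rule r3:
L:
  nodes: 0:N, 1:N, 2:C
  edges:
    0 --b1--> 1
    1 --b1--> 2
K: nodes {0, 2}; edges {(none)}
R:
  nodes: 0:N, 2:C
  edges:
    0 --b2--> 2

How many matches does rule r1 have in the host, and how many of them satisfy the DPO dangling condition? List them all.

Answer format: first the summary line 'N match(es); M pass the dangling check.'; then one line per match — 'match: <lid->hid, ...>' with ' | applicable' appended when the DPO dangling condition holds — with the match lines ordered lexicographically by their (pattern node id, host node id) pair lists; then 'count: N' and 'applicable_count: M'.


2 match(es); 0 pass the dangling check.
match: 0->6, 1->4, 2->8
match: 0->6, 1->4, 2->16
count: 2
applicable_count: 0


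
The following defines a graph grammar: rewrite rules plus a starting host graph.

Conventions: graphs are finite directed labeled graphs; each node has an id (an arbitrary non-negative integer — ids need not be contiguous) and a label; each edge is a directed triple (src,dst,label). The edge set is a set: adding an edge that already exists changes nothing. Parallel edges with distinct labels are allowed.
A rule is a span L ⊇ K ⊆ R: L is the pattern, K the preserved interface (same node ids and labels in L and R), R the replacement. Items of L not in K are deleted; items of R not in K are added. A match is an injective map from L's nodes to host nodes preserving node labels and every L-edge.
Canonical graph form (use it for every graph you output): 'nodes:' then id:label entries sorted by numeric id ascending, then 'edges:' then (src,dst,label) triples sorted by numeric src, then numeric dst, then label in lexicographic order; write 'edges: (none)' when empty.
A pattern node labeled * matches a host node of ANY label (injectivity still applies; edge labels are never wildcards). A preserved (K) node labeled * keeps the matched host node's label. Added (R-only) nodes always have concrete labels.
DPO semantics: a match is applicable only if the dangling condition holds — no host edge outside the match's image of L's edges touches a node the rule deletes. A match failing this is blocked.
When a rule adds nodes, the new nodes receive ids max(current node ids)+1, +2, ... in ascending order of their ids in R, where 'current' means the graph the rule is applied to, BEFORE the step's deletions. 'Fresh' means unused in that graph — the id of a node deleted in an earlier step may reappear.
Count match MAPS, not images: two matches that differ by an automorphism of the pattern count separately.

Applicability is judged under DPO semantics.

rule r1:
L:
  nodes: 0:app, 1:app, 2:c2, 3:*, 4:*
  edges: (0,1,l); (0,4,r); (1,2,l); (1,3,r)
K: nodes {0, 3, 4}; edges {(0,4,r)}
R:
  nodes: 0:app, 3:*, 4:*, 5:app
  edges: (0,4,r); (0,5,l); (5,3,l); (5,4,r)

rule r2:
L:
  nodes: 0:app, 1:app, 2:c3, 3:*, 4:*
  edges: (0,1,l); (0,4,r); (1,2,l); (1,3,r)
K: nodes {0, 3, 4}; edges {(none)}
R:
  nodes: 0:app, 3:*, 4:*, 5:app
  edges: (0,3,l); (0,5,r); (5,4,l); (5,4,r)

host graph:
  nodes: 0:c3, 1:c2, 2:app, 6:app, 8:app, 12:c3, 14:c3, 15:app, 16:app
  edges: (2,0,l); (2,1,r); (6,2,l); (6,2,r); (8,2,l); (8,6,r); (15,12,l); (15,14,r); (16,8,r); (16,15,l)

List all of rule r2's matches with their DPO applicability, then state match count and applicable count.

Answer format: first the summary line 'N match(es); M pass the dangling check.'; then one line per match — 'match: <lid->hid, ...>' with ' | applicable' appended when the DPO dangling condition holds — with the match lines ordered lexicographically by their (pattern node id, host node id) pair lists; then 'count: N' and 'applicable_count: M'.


2 match(es); 1 pass the dangling check.
match: 0->8, 1->2, 2->0, 3->1, 4->6
match: 0->16, 1->15, 2->12, 3->14, 4->8 | applicable
count: 2
applicable_count: 1


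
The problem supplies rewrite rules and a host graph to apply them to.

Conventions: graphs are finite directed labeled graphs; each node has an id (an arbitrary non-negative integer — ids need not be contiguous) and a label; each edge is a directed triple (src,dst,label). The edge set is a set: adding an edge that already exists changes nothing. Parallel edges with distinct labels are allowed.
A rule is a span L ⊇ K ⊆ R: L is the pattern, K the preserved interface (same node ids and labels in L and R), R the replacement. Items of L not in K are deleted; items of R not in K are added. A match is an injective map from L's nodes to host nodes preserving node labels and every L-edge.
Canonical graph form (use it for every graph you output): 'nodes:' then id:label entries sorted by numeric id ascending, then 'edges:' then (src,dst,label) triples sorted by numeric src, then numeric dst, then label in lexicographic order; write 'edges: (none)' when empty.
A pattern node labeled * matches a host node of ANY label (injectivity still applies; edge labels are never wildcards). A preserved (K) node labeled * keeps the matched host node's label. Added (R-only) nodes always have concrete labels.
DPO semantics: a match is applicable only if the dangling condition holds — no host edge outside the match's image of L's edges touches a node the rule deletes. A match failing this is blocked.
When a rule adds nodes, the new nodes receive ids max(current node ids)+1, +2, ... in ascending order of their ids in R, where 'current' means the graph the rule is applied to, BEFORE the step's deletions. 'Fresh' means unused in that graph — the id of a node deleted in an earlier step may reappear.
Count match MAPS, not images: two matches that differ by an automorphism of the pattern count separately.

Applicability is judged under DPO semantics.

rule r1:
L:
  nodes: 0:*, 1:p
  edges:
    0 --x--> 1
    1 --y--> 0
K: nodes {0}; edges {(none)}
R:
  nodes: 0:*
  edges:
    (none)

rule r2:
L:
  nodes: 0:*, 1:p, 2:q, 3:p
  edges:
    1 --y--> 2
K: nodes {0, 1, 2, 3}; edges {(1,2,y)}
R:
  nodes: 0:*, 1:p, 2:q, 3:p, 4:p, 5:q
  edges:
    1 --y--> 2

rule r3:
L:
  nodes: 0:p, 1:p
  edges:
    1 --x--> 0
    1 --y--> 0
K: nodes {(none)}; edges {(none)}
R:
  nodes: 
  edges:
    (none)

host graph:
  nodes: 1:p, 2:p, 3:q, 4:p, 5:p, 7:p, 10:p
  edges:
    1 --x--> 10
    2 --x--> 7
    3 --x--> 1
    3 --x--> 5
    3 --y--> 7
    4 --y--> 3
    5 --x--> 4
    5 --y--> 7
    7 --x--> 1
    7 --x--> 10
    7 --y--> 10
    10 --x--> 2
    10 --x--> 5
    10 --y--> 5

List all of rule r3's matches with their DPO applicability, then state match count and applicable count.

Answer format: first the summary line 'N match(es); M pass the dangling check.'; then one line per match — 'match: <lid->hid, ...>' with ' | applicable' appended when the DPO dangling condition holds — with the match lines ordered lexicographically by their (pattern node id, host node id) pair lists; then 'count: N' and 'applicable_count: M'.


2 match(es); 0 pass the dangling check.
match: 0->5, 1->10
match: 0->10, 1->7
count: 2
applicable_count: 0


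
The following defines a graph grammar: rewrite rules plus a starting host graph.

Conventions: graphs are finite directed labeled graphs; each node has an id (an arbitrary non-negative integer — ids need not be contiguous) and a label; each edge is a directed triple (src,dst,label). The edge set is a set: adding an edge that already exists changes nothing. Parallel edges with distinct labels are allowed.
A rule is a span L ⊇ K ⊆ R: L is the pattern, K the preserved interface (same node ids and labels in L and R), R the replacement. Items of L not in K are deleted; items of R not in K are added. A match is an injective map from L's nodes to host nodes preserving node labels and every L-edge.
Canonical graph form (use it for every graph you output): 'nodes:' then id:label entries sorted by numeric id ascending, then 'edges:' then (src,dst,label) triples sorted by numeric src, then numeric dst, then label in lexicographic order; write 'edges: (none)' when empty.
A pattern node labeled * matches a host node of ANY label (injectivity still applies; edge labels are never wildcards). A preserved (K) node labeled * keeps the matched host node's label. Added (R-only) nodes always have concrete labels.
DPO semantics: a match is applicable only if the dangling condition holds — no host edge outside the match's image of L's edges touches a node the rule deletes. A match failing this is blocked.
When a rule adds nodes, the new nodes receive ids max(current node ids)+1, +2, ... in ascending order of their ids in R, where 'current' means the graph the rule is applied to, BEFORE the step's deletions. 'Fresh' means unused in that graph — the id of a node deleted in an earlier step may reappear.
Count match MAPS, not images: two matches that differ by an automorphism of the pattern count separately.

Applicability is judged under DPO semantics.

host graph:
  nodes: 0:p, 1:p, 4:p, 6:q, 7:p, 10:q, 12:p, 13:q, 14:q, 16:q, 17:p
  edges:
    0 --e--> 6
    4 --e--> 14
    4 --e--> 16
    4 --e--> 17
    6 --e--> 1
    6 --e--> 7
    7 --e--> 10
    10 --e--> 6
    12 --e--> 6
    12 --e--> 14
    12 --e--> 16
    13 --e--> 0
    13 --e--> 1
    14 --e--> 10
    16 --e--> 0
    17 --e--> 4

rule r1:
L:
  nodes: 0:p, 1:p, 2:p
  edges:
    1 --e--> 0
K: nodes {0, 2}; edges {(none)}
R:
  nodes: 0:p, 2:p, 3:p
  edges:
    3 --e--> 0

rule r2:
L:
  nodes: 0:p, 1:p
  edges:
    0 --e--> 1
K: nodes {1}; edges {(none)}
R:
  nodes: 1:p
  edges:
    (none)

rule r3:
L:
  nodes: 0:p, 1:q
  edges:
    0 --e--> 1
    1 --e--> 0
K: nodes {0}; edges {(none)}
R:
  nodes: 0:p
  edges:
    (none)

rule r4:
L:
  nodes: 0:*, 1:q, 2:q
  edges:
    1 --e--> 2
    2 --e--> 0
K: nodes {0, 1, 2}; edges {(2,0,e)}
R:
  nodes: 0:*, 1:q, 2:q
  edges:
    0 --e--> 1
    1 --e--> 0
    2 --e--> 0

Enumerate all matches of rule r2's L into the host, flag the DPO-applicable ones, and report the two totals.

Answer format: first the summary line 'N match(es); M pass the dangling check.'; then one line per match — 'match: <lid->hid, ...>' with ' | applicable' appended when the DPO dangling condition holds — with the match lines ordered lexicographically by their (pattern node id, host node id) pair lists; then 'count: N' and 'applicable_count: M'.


2 match(es); 0 pass the dangling check.
match: 0->4, 1->17
match: 0->17, 1->4
count: 2
applicable_count: 0


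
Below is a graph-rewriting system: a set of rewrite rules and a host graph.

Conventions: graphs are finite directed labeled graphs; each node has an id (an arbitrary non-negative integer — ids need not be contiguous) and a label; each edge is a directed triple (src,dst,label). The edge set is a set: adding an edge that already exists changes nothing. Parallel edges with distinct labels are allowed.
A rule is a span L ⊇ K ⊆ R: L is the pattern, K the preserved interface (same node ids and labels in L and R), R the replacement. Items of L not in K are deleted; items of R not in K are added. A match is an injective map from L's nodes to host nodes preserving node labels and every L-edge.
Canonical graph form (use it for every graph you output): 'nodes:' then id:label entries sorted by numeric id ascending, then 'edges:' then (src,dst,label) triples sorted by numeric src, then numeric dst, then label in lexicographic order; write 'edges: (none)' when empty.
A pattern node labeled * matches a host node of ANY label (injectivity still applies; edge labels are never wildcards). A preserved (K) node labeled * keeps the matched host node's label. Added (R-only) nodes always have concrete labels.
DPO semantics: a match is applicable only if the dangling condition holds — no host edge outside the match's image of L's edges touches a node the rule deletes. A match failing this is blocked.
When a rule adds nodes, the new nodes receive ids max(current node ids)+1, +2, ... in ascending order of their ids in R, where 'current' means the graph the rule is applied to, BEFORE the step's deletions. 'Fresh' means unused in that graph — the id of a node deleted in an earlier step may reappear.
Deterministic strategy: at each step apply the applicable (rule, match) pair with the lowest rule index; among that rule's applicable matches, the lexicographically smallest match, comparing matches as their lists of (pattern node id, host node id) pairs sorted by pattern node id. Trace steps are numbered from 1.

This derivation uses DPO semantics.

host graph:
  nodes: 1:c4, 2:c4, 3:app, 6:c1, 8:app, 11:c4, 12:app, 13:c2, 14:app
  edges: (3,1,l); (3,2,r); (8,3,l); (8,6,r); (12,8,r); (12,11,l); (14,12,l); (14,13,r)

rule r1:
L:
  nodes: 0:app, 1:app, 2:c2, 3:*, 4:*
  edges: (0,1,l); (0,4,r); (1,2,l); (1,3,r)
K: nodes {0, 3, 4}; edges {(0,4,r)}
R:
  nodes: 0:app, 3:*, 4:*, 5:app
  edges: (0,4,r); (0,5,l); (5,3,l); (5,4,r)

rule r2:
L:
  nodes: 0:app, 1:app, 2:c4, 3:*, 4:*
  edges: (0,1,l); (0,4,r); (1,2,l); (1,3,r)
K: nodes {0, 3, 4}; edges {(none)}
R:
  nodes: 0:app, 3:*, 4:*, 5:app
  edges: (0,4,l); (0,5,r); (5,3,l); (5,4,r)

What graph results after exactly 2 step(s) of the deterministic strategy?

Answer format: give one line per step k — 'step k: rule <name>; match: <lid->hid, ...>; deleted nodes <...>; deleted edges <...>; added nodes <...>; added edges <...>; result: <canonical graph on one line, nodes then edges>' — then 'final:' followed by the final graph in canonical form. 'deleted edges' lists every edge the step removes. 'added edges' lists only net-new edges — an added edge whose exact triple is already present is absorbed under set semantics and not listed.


step 1: rule r2; match: 0->8, 1->3, 2->1, 3->2, 4->6; deleted nodes 1, 3; deleted edges (3,1,l); (3,2,r); (8,3,l); (8,6,r); added nodes 15; added edges (8,6,l); (8,15,r); (15,2,l); (15,6,r); result: nodes: 2:c4, 6:c1, 8:app, 11:c4, 12:app, 13:c2, 14:app, 15:app edges: (8,6,l); (8,15,r); (12,8,r); (12,11,l); (14,12,l); (14,13,r); (15,2,l); (15,6,r)
step 2: rule r2; match: 0->14, 1->12, 2->11, 3->8, 4->13; deleted nodes 11, 12; deleted edges (12,8,r); (12,11,l); (14,12,l); (14,13,r); added nodes 16; added edges (14,13,l); (14,16,r); (16,8,l); (16,13,r); result: nodes: 2:c4, 6:c1, 8:app, 13:c2, 14:app, 15:app, 16:app edges: (8,6,l); (8,15,r); (14,13,l); (14,16,r); (15,2,l); (15,6,r); (16,8,l); (16,13,r)
final:
nodes: 2:c4, 6:c1, 8:app, 13:c2, 14:app, 15:app, 16:app
edges: (8,6,l); (8,15,r); (14,13,l); (14,16,r); (15,2,l); (15,6,r); (16,8,l); (16,13,r)


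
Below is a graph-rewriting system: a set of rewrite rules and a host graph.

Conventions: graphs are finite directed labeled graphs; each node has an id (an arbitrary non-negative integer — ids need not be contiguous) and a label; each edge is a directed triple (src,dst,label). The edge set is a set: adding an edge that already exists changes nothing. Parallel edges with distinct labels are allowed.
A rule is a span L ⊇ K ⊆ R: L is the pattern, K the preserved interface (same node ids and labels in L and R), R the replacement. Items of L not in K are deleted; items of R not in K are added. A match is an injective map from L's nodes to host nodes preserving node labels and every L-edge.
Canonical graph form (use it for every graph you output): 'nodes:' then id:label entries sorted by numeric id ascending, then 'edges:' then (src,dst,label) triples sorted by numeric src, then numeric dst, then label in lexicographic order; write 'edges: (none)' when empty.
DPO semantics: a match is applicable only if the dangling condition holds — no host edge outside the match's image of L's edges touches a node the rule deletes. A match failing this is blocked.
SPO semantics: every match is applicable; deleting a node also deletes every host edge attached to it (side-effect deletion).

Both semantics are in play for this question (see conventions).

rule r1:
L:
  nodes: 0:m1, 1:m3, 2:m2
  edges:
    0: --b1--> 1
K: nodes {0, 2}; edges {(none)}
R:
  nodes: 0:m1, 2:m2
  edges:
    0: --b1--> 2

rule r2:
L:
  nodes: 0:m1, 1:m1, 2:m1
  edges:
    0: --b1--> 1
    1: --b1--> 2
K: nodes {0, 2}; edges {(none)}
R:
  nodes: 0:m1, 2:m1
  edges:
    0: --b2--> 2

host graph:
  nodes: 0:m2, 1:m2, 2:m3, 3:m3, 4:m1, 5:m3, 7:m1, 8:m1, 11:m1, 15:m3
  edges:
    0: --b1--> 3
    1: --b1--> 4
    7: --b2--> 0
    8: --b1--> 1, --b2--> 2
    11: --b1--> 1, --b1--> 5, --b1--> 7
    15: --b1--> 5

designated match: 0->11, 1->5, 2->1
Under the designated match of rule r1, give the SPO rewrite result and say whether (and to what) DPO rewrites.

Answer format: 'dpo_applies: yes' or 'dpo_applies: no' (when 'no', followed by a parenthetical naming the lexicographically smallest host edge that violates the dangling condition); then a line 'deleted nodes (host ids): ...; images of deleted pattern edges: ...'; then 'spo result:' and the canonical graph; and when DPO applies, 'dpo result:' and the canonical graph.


dpo_applies: no
(the rule deletes node 5, which keeps host edge (15,5,b1) outside the match image — the dangling condition fails, DPO blocks; SPO proceeds and side-deletes such edges)
deleted nodes (host ids): 5; images of deleted pattern edges: (11,5,b1)
spo result:
nodes: 0:m2, 1:m2, 2:m3, 3:m3, 4:m1, 7:m1, 8:m1, 11:m1, 15:m3
edges: (0,3,b1); (1,4,b1); (7,0,b2); (8,1,b1); (8,2,b2); (11,1,b1); (11,7,b1)


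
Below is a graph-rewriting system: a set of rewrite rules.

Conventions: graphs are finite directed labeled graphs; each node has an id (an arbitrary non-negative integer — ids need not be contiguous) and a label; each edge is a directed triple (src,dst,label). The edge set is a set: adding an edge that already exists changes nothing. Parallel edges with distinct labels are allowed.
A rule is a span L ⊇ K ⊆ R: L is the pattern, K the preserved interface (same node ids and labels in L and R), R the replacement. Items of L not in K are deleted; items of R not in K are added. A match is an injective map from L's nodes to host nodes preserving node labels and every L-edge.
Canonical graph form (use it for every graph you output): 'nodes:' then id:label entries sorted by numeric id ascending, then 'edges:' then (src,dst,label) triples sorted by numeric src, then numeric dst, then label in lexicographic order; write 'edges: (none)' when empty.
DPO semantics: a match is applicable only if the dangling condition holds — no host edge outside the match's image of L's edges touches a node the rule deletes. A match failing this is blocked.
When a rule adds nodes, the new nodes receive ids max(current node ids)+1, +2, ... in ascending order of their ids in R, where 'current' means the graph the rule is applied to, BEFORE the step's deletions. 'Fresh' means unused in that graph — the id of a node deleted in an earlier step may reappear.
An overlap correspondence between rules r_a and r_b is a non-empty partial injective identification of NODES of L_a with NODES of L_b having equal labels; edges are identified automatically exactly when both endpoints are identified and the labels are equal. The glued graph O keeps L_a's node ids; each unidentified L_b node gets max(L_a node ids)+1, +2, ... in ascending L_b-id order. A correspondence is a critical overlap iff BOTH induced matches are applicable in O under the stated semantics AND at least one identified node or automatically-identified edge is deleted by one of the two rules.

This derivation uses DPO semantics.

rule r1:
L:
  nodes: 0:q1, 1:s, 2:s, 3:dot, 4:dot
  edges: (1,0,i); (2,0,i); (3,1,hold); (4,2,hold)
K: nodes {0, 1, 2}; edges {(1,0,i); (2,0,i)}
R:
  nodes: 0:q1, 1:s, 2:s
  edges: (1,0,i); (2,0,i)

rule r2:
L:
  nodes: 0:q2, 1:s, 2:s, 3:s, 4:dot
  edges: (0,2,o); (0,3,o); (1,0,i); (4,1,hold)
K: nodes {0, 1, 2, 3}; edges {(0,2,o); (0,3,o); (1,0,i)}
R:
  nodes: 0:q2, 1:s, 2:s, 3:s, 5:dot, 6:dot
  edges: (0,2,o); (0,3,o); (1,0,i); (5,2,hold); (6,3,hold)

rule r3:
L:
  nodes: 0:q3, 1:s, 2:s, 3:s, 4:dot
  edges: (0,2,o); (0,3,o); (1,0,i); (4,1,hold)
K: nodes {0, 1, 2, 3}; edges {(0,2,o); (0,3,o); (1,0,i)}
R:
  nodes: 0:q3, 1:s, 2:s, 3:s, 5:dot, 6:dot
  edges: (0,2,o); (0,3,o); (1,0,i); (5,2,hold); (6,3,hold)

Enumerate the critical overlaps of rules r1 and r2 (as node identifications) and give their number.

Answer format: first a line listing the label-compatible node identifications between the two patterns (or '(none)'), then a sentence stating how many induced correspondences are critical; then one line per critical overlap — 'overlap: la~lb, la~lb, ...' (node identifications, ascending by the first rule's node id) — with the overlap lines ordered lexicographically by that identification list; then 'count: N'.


label-compatible node identifications between L(r1) and L(r2): 1~1, 1~2, 1~3, 2~1, 2~2, 2~3, 3~4, 4~4
6 of the induced correspondences are critical overlaps of r1 and r2.
overlap: 1~1, 2~2, 3~4
overlap: 1~1, 2~3, 3~4
overlap: 1~1, 3~4
overlap: 1~2, 2~1, 4~4
overlap: 1~3, 2~1, 4~4
overlap: 2~1, 4~4
count: 6
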